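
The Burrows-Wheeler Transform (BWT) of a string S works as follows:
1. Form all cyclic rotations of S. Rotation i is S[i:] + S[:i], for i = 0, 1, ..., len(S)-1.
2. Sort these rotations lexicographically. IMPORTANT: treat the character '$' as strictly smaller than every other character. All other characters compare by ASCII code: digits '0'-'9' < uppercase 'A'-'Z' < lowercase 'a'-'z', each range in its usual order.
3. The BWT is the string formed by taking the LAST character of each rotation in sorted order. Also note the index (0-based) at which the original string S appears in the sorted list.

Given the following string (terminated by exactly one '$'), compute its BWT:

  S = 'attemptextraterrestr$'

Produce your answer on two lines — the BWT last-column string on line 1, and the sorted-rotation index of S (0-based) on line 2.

Answer: rr$ttrtemttreetapsxae
2

Derivation:
All 21 rotations (rotation i = S[i:]+S[:i]):
  rot[0] = attemptextraterrestr$
  rot[1] = ttemptextraterrestr$a
  rot[2] = temptextraterrestr$at
  rot[3] = emptextraterrestr$att
  rot[4] = mptextraterrestr$atte
  rot[5] = ptextraterrestr$attem
  rot[6] = textraterrestr$attemp
  rot[7] = extraterrestr$attempt
  rot[8] = xtraterrestr$attempte
  rot[9] = traterrestr$attemptex
  rot[10] = raterrestr$attemptext
  rot[11] = aterrestr$attemptextr
  rot[12] = terrestr$attemptextra
  rot[13] = errestr$attemptextrat
  rot[14] = rrestr$attemptextrate
  rot[15] = restr$attemptextrater
  rot[16] = estr$attemptextraterr
  rot[17] = str$attemptextraterre
  rot[18] = tr$attemptextraterres
  rot[19] = r$attemptextraterrest
  rot[20] = $attemptextraterrestr
Sorted (with $ < everything):
  sorted[0] = $attemptextraterrestr  (last char: 'r')
  sorted[1] = aterrestr$attemptextr  (last char: 'r')
  sorted[2] = attemptextraterrestr$  (last char: '$')
  sorted[3] = emptextraterrestr$att  (last char: 't')
  sorted[4] = errestr$attemptextrat  (last char: 't')
  sorted[5] = estr$attemptextraterr  (last char: 'r')
  sorted[6] = extraterrestr$attempt  (last char: 't')
  sorted[7] = mptextraterrestr$atte  (last char: 'e')
  sorted[8] = ptextraterrestr$attem  (last char: 'm')
  sorted[9] = r$attemptextraterrest  (last char: 't')
  sorted[10] = raterrestr$attemptext  (last char: 't')
  sorted[11] = restr$attemptextrater  (last char: 'r')
  sorted[12] = rrestr$attemptextrate  (last char: 'e')
  sorted[13] = str$attemptextraterre  (last char: 'e')
  sorted[14] = temptextraterrestr$at  (last char: 't')
  sorted[15] = terrestr$attemptextra  (last char: 'a')
  sorted[16] = textraterrestr$attemp  (last char: 'p')
  sorted[17] = tr$attemptextraterres  (last char: 's')
  sorted[18] = traterrestr$attemptex  (last char: 'x')
  sorted[19] = ttemptextraterrestr$a  (last char: 'a')
  sorted[20] = xtraterrestr$attempte  (last char: 'e')
Last column: rr$ttrtemttreetapsxae
Original string S is at sorted index 2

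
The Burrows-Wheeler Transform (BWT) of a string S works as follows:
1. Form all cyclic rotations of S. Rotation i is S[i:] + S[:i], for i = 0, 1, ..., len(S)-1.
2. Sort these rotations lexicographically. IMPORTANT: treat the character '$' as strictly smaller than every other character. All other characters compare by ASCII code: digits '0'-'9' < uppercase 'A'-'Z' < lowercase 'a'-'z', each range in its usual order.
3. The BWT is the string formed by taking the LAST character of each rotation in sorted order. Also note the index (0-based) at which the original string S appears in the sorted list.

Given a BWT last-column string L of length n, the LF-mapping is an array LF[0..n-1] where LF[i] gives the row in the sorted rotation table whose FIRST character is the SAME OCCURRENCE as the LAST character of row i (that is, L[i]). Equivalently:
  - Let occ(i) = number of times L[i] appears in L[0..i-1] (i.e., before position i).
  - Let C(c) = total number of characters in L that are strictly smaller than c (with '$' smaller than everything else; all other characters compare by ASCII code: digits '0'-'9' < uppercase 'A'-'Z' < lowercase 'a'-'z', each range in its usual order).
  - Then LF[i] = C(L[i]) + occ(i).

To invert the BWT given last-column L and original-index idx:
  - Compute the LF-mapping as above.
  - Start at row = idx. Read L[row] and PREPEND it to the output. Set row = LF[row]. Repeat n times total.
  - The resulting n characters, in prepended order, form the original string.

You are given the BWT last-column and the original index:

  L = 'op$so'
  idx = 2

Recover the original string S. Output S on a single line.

Answer: ospo$

Derivation:
LF mapping: 1 3 0 4 2
Walk LF starting at row 2, prepending L[row]:
  step 1: row=2, L[2]='$', prepend. Next row=LF[2]=0
  step 2: row=0, L[0]='o', prepend. Next row=LF[0]=1
  step 3: row=1, L[1]='p', prepend. Next row=LF[1]=3
  step 4: row=3, L[3]='s', prepend. Next row=LF[3]=4
  step 5: row=4, L[4]='o', prepend. Next row=LF[4]=2
Reversed output: ospo$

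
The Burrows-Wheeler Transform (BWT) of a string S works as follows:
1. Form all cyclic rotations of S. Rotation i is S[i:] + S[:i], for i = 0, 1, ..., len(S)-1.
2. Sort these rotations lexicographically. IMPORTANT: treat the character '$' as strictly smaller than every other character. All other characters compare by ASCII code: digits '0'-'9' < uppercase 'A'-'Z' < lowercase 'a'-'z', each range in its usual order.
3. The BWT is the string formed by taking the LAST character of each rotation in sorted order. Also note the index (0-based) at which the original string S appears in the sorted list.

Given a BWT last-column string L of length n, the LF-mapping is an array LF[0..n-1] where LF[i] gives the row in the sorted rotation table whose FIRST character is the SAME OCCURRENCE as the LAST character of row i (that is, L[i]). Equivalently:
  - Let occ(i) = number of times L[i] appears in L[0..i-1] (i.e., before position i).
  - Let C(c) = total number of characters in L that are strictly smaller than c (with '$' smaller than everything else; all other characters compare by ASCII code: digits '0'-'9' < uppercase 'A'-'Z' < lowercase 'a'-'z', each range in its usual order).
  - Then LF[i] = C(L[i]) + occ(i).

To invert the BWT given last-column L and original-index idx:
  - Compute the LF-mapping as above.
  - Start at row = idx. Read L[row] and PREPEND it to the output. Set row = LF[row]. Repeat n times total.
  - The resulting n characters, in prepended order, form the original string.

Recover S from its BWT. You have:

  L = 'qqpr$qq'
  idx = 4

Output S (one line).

Answer: qqrqpq$

Derivation:
LF mapping: 2 3 1 6 0 4 5
Walk LF starting at row 4, prepending L[row]:
  step 1: row=4, L[4]='$', prepend. Next row=LF[4]=0
  step 2: row=0, L[0]='q', prepend. Next row=LF[0]=2
  step 3: row=2, L[2]='p', prepend. Next row=LF[2]=1
  step 4: row=1, L[1]='q', prepend. Next row=LF[1]=3
  step 5: row=3, L[3]='r', prepend. Next row=LF[3]=6
  step 6: row=6, L[6]='q', prepend. Next row=LF[6]=5
  step 7: row=5, L[5]='q', prepend. Next row=LF[5]=4
Reversed output: qqrqpq$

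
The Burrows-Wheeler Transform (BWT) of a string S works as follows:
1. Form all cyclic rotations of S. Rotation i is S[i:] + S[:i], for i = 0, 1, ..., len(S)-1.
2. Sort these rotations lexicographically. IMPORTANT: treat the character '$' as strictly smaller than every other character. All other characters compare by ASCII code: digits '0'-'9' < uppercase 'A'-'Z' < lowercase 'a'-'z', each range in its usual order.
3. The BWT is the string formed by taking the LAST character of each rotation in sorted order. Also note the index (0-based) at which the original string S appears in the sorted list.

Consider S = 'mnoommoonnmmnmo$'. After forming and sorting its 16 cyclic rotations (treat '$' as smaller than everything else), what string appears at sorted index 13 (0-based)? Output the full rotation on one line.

Answer: onnmmnmo$mnoommo

Derivation:
All 16 rotations (rotation i = S[i:]+S[:i]):
  rot[0] = mnoommoonnmmnmo$
  rot[1] = noommoonnmmnmo$m
  rot[2] = oommoonnmmnmo$mn
  rot[3] = ommoonnmmnmo$mno
  rot[4] = mmoonnmmnmo$mnoo
  rot[5] = moonnmmnmo$mnoom
  rot[6] = oonnmmnmo$mnoomm
  rot[7] = onnmmnmo$mnoommo
  rot[8] = nnmmnmo$mnoommoo
  rot[9] = nmmnmo$mnoommoon
  rot[10] = mmnmo$mnoommoonn
  rot[11] = mnmo$mnoommoonnm
  rot[12] = nmo$mnoommoonnmm
  rot[13] = mo$mnoommoonnmmn
  rot[14] = o$mnoommoonnmmnm
  rot[15] = $mnoommoonnmmnmo
Sorted (with $ < everything):
  sorted[0] = $mnoommoonnmmnmo
  sorted[1] = mmnmo$mnoommoonn
  sorted[2] = mmoonnmmnmo$mnoo
  sorted[3] = mnmo$mnoommoonnm
  sorted[4] = mnoommoonnmmnmo$
  sorted[5] = mo$mnoommoonnmmn
  sorted[6] = moonnmmnmo$mnoom
  sorted[7] = nmmnmo$mnoommoon
  sorted[8] = nmo$mnoommoonnmm
  sorted[9] = nnmmnmo$mnoommoo
  sorted[10] = noommoonnmmnmo$m
  sorted[11] = o$mnoommoonnmmnm
  sorted[12] = ommoonnmmnmo$mno
  sorted[13] = onnmmnmo$mnoommo
  sorted[14] = oommoonnmmnmo$mn
  sorted[15] = oonnmmnmo$mnoomm
sorted[13] = onnmmnmo$mnoommo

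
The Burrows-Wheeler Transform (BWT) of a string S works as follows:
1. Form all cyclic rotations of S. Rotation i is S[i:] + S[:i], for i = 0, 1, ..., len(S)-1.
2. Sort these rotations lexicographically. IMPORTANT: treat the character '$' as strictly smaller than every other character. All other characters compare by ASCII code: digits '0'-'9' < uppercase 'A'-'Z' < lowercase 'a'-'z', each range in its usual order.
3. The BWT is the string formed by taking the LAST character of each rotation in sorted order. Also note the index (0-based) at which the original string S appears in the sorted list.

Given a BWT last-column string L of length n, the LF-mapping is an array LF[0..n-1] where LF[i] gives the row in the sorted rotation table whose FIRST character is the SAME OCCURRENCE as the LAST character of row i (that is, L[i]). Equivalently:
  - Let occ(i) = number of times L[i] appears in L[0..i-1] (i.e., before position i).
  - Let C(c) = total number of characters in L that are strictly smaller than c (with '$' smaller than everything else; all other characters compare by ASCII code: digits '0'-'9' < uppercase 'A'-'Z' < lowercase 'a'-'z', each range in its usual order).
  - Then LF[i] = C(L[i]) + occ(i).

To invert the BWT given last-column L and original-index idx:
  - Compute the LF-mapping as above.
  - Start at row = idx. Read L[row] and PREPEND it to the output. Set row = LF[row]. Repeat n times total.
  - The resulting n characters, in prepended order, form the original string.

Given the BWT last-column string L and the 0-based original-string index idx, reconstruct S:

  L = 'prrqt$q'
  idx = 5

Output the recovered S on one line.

LF mapping: 1 4 5 2 6 0 3
Walk LF starting at row 5, prepending L[row]:
  step 1: row=5, L[5]='$', prepend. Next row=LF[5]=0
  step 2: row=0, L[0]='p', prepend. Next row=LF[0]=1
  step 3: row=1, L[1]='r', prepend. Next row=LF[1]=4
  step 4: row=4, L[4]='t', prepend. Next row=LF[4]=6
  step 5: row=6, L[6]='q', prepend. Next row=LF[6]=3
  step 6: row=3, L[3]='q', prepend. Next row=LF[3]=2
  step 7: row=2, L[2]='r', prepend. Next row=LF[2]=5
Reversed output: rqqtrp$

Answer: rqqtrp$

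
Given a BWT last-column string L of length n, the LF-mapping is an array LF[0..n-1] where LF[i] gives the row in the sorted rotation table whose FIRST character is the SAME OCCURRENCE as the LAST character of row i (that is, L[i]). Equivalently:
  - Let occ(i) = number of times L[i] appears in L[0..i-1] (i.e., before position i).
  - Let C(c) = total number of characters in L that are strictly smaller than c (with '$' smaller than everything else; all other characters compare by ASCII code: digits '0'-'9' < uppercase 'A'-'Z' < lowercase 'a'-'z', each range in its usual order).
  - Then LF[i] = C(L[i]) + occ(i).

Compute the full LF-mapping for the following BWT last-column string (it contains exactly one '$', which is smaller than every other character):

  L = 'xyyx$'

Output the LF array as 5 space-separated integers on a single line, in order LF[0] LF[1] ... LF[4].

Answer: 1 3 4 2 0

Derivation:
Char counts: '$':1, 'x':2, 'y':2
C (first-col start): C('$')=0, C('x')=1, C('y')=3
L[0]='x': occ=0, LF[0]=C('x')+0=1+0=1
L[1]='y': occ=0, LF[1]=C('y')+0=3+0=3
L[2]='y': occ=1, LF[2]=C('y')+1=3+1=4
L[3]='x': occ=1, LF[3]=C('x')+1=1+1=2
L[4]='$': occ=0, LF[4]=C('$')+0=0+0=0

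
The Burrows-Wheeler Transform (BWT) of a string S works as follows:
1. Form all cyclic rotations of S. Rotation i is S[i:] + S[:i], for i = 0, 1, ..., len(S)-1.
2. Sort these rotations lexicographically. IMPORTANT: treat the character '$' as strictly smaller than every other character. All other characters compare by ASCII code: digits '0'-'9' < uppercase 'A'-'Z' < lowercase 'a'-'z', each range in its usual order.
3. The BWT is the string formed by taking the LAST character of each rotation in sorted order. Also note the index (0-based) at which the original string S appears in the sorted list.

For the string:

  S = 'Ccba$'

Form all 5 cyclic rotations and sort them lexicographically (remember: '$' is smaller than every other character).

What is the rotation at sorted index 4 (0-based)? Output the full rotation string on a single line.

All 5 rotations (rotation i = S[i:]+S[:i]):
  rot[0] = Ccba$
  rot[1] = cba$C
  rot[2] = ba$Cc
  rot[3] = a$Ccb
  rot[4] = $Ccba
Sorted (with $ < everything):
  sorted[0] = $Ccba
  sorted[1] = Ccba$
  sorted[2] = a$Ccb
  sorted[3] = ba$Cc
  sorted[4] = cba$C
sorted[4] = cba$C

Answer: cba$C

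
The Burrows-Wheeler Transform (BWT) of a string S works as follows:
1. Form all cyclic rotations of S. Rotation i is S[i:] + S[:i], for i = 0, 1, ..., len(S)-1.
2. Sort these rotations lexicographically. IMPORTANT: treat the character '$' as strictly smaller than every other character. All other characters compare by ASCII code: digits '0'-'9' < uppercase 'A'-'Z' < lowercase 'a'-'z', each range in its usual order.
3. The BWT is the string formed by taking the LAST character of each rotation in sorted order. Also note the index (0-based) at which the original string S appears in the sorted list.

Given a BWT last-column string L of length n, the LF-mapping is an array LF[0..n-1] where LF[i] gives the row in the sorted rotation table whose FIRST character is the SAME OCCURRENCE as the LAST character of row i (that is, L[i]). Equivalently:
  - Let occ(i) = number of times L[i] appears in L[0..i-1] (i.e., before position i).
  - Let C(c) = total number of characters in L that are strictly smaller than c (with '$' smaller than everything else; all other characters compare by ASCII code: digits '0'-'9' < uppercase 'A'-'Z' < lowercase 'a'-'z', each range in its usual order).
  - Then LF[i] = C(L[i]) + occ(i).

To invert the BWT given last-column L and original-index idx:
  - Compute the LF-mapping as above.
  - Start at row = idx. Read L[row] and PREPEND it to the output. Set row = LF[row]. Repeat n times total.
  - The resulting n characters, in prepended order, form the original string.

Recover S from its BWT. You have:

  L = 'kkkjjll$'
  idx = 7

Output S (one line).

Answer: llkjkjk$

Derivation:
LF mapping: 3 4 5 1 2 6 7 0
Walk LF starting at row 7, prepending L[row]:
  step 1: row=7, L[7]='$', prepend. Next row=LF[7]=0
  step 2: row=0, L[0]='k', prepend. Next row=LF[0]=3
  step 3: row=3, L[3]='j', prepend. Next row=LF[3]=1
  step 4: row=1, L[1]='k', prepend. Next row=LF[1]=4
  step 5: row=4, L[4]='j', prepend. Next row=LF[4]=2
  step 6: row=2, L[2]='k', prepend. Next row=LF[2]=5
  step 7: row=5, L[5]='l', prepend. Next row=LF[5]=6
  step 8: row=6, L[6]='l', prepend. Next row=LF[6]=7
Reversed output: llkjkjk$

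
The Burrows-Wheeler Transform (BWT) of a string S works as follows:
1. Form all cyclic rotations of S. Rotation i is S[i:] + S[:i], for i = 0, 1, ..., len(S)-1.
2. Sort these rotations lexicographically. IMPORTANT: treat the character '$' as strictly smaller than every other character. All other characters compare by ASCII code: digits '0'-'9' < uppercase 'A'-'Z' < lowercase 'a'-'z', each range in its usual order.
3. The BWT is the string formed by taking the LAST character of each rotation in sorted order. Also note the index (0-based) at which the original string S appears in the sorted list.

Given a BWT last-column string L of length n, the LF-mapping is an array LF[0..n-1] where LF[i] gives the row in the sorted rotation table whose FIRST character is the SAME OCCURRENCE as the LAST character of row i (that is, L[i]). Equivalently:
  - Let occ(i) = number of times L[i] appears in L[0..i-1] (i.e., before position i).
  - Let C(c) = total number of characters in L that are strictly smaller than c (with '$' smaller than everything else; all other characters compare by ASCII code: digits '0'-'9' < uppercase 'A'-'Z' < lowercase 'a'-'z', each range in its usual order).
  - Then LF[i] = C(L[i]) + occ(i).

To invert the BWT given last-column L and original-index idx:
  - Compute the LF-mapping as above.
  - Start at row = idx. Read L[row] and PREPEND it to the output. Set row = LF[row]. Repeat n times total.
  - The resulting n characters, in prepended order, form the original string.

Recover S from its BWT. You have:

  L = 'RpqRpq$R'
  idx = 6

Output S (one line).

Answer: qRRqppR$

Derivation:
LF mapping: 1 4 6 2 5 7 0 3
Walk LF starting at row 6, prepending L[row]:
  step 1: row=6, L[6]='$', prepend. Next row=LF[6]=0
  step 2: row=0, L[0]='R', prepend. Next row=LF[0]=1
  step 3: row=1, L[1]='p', prepend. Next row=LF[1]=4
  step 4: row=4, L[4]='p', prepend. Next row=LF[4]=5
  step 5: row=5, L[5]='q', prepend. Next row=LF[5]=7
  step 6: row=7, L[7]='R', prepend. Next row=LF[7]=3
  step 7: row=3, L[3]='R', prepend. Next row=LF[3]=2
  step 8: row=2, L[2]='q', prepend. Next row=LF[2]=6
Reversed output: qRRqppR$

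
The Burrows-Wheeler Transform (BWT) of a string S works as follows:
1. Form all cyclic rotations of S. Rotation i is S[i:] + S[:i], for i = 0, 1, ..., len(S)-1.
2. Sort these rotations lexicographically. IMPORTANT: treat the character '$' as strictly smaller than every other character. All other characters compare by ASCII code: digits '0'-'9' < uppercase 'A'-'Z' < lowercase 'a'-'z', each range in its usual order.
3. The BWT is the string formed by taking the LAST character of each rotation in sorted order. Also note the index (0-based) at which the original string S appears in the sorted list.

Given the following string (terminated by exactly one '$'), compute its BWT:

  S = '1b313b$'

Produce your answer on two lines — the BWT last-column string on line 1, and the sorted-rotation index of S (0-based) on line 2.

Answer: b3$b131
2

Derivation:
All 7 rotations (rotation i = S[i:]+S[:i]):
  rot[0] = 1b313b$
  rot[1] = b313b$1
  rot[2] = 313b$1b
  rot[3] = 13b$1b3
  rot[4] = 3b$1b31
  rot[5] = b$1b313
  rot[6] = $1b313b
Sorted (with $ < everything):
  sorted[0] = $1b313b  (last char: 'b')
  sorted[1] = 13b$1b3  (last char: '3')
  sorted[2] = 1b313b$  (last char: '$')
  sorted[3] = 313b$1b  (last char: 'b')
  sorted[4] = 3b$1b31  (last char: '1')
  sorted[5] = b$1b313  (last char: '3')
  sorted[6] = b313b$1  (last char: '1')
Last column: b3$b131
Original string S is at sorted index 2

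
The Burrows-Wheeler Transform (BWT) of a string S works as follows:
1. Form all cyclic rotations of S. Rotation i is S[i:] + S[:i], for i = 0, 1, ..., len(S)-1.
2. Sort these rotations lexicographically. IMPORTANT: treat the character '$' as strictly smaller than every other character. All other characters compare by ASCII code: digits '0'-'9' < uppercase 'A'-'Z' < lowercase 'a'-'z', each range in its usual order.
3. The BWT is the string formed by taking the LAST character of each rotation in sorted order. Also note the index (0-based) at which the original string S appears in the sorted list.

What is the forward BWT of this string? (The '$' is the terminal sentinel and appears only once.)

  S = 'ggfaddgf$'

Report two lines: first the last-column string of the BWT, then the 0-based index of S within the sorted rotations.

All 9 rotations (rotation i = S[i:]+S[:i]):
  rot[0] = ggfaddgf$
  rot[1] = gfaddgf$g
  rot[2] = faddgf$gg
  rot[3] = addgf$ggf
  rot[4] = ddgf$ggfa
  rot[5] = dgf$ggfad
  rot[6] = gf$ggfadd
  rot[7] = f$ggfaddg
  rot[8] = $ggfaddgf
Sorted (with $ < everything):
  sorted[0] = $ggfaddgf  (last char: 'f')
  sorted[1] = addgf$ggf  (last char: 'f')
  sorted[2] = ddgf$ggfa  (last char: 'a')
  sorted[3] = dgf$ggfad  (last char: 'd')
  sorted[4] = f$ggfaddg  (last char: 'g')
  sorted[5] = faddgf$gg  (last char: 'g')
  sorted[6] = gf$ggfadd  (last char: 'd')
  sorted[7] = gfaddgf$g  (last char: 'g')
  sorted[8] = ggfaddgf$  (last char: '$')
Last column: ffadggdg$
Original string S is at sorted index 8

Answer: ffadggdg$
8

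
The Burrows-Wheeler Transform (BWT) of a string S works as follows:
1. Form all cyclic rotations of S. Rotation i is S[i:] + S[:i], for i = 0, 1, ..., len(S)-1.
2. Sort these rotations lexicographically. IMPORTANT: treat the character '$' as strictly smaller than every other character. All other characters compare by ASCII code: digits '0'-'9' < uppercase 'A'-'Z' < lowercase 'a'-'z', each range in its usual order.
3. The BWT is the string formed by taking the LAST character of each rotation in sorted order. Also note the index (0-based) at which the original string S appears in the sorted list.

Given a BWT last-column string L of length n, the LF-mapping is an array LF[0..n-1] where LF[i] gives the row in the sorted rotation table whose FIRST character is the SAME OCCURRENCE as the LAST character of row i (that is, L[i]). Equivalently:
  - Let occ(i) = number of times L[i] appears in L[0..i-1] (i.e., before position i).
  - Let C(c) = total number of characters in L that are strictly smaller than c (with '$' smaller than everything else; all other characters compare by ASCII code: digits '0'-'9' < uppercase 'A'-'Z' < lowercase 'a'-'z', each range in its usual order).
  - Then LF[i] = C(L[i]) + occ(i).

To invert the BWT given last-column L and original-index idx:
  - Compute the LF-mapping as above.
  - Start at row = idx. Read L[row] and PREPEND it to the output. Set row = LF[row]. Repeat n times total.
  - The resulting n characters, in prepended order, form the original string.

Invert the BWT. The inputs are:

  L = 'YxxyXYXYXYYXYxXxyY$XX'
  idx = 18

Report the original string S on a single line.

LF mapping: 8 15 16 19 1 9 2 10 3 11 12 4 13 17 5 18 20 14 0 6 7
Walk LF starting at row 18, prepending L[row]:
  step 1: row=18, L[18]='$', prepend. Next row=LF[18]=0
  step 2: row=0, L[0]='Y', prepend. Next row=LF[0]=8
  step 3: row=8, L[8]='X', prepend. Next row=LF[8]=3
  step 4: row=3, L[3]='y', prepend. Next row=LF[3]=19
  step 5: row=19, L[19]='X', prepend. Next row=LF[19]=6
  step 6: row=6, L[6]='X', prepend. Next row=LF[6]=2
  step 7: row=2, L[2]='x', prepend. Next row=LF[2]=16
  step 8: row=16, L[16]='y', prepend. Next row=LF[16]=20
  step 9: row=20, L[20]='X', prepend. Next row=LF[20]=7
  step 10: row=7, L[7]='Y', prepend. Next row=LF[7]=10
  step 11: row=10, L[10]='Y', prepend. Next row=LF[10]=12
  step 12: row=12, L[12]='Y', prepend. Next row=LF[12]=13
  step 13: row=13, L[13]='x', prepend. Next row=LF[13]=17
  step 14: row=17, L[17]='Y', prepend. Next row=LF[17]=14
  step 15: row=14, L[14]='X', prepend. Next row=LF[14]=5
  step 16: row=5, L[5]='Y', prepend. Next row=LF[5]=9
  step 17: row=9, L[9]='Y', prepend. Next row=LF[9]=11
  step 18: row=11, L[11]='X', prepend. Next row=LF[11]=4
  step 19: row=4, L[4]='X', prepend. Next row=LF[4]=1
  step 20: row=1, L[1]='x', prepend. Next row=LF[1]=15
  step 21: row=15, L[15]='x', prepend. Next row=LF[15]=18
Reversed output: xxXXYYXYxYYYXyxXXyXY$

Answer: xxXXYYXYxYYYXyxXXyXY$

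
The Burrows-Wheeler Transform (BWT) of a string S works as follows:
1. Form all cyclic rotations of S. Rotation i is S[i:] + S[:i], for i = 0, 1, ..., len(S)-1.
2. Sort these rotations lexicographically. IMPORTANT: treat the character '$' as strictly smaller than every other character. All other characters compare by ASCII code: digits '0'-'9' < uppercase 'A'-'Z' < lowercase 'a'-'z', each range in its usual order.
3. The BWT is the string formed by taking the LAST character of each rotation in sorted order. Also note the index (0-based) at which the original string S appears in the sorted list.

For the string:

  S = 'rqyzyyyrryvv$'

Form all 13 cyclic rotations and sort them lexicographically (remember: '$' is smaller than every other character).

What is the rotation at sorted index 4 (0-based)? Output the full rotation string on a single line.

All 13 rotations (rotation i = S[i:]+S[:i]):
  rot[0] = rqyzyyyrryvv$
  rot[1] = qyzyyyrryvv$r
  rot[2] = yzyyyrryvv$rq
  rot[3] = zyyyrryvv$rqy
  rot[4] = yyyrryvv$rqyz
  rot[5] = yyrryvv$rqyzy
  rot[6] = yrryvv$rqyzyy
  rot[7] = rryvv$rqyzyyy
  rot[8] = ryvv$rqyzyyyr
  rot[9] = yvv$rqyzyyyrr
  rot[10] = vv$rqyzyyyrry
  rot[11] = v$rqyzyyyrryv
  rot[12] = $rqyzyyyrryvv
Sorted (with $ < everything):
  sorted[0] = $rqyzyyyrryvv
  sorted[1] = qyzyyyrryvv$r
  sorted[2] = rqyzyyyrryvv$
  sorted[3] = rryvv$rqyzyyy
  sorted[4] = ryvv$rqyzyyyr
  sorted[5] = v$rqyzyyyrryv
  sorted[6] = vv$rqyzyyyrry
  sorted[7] = yrryvv$rqyzyy
  sorted[8] = yvv$rqyzyyyrr
  sorted[9] = yyrryvv$rqyzy
  sorted[10] = yyyrryvv$rqyz
  sorted[11] = yzyyyrryvv$rq
  sorted[12] = zyyyrryvv$rqy
sorted[4] = ryvv$rqyzyyyr

Answer: ryvv$rqyzyyyr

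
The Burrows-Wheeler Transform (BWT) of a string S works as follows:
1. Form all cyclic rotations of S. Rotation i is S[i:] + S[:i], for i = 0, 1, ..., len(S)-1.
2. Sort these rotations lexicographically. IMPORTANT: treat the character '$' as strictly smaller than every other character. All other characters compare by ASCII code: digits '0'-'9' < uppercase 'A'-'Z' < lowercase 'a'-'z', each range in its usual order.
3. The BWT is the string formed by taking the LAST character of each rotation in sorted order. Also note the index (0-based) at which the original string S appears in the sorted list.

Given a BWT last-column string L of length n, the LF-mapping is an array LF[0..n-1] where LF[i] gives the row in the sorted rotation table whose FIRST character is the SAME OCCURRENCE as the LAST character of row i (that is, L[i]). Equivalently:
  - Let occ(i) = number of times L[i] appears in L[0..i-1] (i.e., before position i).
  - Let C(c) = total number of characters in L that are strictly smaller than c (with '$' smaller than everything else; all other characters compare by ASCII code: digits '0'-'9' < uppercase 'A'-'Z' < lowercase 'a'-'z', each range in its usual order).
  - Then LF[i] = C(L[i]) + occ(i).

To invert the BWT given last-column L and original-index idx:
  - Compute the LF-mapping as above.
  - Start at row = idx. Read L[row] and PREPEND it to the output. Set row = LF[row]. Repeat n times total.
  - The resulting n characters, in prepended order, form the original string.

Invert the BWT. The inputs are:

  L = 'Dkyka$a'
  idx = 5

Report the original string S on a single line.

LF mapping: 1 4 6 5 2 0 3
Walk LF starting at row 5, prepending L[row]:
  step 1: row=5, L[5]='$', prepend. Next row=LF[5]=0
  step 2: row=0, L[0]='D', prepend. Next row=LF[0]=1
  step 3: row=1, L[1]='k', prepend. Next row=LF[1]=4
  step 4: row=4, L[4]='a', prepend. Next row=LF[4]=2
  step 5: row=2, L[2]='y', prepend. Next row=LF[2]=6
  step 6: row=6, L[6]='a', prepend. Next row=LF[6]=3
  step 7: row=3, L[3]='k', prepend. Next row=LF[3]=5
Reversed output: kayakD$

Answer: kayakD$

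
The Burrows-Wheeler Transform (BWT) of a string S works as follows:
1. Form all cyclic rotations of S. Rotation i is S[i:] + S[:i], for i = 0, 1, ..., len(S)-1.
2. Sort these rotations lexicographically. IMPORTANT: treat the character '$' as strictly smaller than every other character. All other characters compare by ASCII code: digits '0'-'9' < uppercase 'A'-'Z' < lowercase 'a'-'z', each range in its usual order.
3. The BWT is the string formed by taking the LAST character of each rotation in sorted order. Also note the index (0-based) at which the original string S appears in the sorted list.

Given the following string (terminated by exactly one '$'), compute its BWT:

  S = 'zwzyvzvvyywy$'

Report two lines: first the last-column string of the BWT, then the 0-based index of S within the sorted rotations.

Answer: yzvyyzwzyvv$w
11

Derivation:
All 13 rotations (rotation i = S[i:]+S[:i]):
  rot[0] = zwzyvzvvyywy$
  rot[1] = wzyvzvvyywy$z
  rot[2] = zyvzvvyywy$zw
  rot[3] = yvzvvyywy$zwz
  rot[4] = vzvvyywy$zwzy
  rot[5] = zvvyywy$zwzyv
  rot[6] = vvyywy$zwzyvz
  rot[7] = vyywy$zwzyvzv
  rot[8] = yywy$zwzyvzvv
  rot[9] = ywy$zwzyvzvvy
  rot[10] = wy$zwzyvzvvyy
  rot[11] = y$zwzyvzvvyyw
  rot[12] = $zwzyvzvvyywy
Sorted (with $ < everything):
  sorted[0] = $zwzyvzvvyywy  (last char: 'y')
  sorted[1] = vvyywy$zwzyvz  (last char: 'z')
  sorted[2] = vyywy$zwzyvzv  (last char: 'v')
  sorted[3] = vzvvyywy$zwzy  (last char: 'y')
  sorted[4] = wy$zwzyvzvvyy  (last char: 'y')
  sorted[5] = wzyvzvvyywy$z  (last char: 'z')
  sorted[6] = y$zwzyvzvvyyw  (last char: 'w')
  sorted[7] = yvzvvyywy$zwz  (last char: 'z')
  sorted[8] = ywy$zwzyvzvvy  (last char: 'y')
  sorted[9] = yywy$zwzyvzvv  (last char: 'v')
  sorted[10] = zvvyywy$zwzyv  (last char: 'v')
  sorted[11] = zwzyvzvvyywy$  (last char: '$')
  sorted[12] = zyvzvvyywy$zw  (last char: 'w')
Last column: yzvyyzwzyvv$w
Original string S is at sorted index 11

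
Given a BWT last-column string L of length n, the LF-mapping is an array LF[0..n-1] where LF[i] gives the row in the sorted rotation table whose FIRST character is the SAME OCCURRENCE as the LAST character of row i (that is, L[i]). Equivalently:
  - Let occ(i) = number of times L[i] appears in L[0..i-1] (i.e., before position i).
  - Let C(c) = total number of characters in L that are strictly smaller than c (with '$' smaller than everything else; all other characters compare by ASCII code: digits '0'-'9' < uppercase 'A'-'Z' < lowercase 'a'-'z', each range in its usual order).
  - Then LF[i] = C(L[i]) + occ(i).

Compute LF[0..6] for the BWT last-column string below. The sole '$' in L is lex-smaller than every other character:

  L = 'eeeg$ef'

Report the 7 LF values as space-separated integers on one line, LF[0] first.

Answer: 1 2 3 6 0 4 5

Derivation:
Char counts: '$':1, 'e':4, 'f':1, 'g':1
C (first-col start): C('$')=0, C('e')=1, C('f')=5, C('g')=6
L[0]='e': occ=0, LF[0]=C('e')+0=1+0=1
L[1]='e': occ=1, LF[1]=C('e')+1=1+1=2
L[2]='e': occ=2, LF[2]=C('e')+2=1+2=3
L[3]='g': occ=0, LF[3]=C('g')+0=6+0=6
L[4]='$': occ=0, LF[4]=C('$')+0=0+0=0
L[5]='e': occ=3, LF[5]=C('e')+3=1+3=4
L[6]='f': occ=0, LF[6]=C('f')+0=5+0=5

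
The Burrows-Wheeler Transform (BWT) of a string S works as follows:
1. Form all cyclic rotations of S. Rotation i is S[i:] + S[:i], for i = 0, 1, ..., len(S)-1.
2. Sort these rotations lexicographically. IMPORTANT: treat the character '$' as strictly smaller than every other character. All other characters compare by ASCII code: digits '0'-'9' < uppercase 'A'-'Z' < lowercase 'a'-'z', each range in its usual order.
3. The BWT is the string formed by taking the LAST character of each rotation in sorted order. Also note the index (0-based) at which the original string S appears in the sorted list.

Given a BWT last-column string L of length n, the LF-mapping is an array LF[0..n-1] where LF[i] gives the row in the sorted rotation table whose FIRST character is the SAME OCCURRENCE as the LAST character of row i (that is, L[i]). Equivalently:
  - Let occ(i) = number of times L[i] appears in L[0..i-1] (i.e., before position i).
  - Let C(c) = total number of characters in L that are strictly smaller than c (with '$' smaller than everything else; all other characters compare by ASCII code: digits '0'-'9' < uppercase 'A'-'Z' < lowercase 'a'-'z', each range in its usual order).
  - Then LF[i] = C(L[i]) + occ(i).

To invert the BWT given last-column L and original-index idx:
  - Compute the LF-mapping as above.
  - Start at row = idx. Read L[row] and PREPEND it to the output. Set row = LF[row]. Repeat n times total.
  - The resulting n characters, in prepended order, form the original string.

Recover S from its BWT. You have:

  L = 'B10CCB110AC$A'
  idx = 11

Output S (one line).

LF mapping: 8 3 1 10 11 9 4 5 2 6 12 0 7
Walk LF starting at row 11, prepending L[row]:
  step 1: row=11, L[11]='$', prepend. Next row=LF[11]=0
  step 2: row=0, L[0]='B', prepend. Next row=LF[0]=8
  step 3: row=8, L[8]='0', prepend. Next row=LF[8]=2
  step 4: row=2, L[2]='0', prepend. Next row=LF[2]=1
  step 5: row=1, L[1]='1', prepend. Next row=LF[1]=3
  step 6: row=3, L[3]='C', prepend. Next row=LF[3]=10
  step 7: row=10, L[10]='C', prepend. Next row=LF[10]=12
  step 8: row=12, L[12]='A', prepend. Next row=LF[12]=7
  step 9: row=7, L[7]='1', prepend. Next row=LF[7]=5
  step 10: row=5, L[5]='B', prepend. Next row=LF[5]=9
  step 11: row=9, L[9]='A', prepend. Next row=LF[9]=6
  step 12: row=6, L[6]='1', prepend. Next row=LF[6]=4
  step 13: row=4, L[4]='C', prepend. Next row=LF[4]=11
Reversed output: C1AB1ACC100B$

Answer: C1AB1ACC100B$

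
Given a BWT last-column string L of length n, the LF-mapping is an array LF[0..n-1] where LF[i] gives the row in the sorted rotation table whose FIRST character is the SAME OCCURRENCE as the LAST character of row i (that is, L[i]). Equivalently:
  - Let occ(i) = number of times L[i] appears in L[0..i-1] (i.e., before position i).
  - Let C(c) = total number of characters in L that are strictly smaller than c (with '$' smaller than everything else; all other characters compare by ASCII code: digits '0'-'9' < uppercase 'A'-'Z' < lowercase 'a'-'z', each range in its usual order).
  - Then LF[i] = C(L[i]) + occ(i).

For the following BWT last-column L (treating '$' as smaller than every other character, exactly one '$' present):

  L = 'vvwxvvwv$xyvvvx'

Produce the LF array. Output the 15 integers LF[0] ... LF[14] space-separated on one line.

Answer: 1 2 9 11 3 4 10 5 0 12 14 6 7 8 13

Derivation:
Char counts: '$':1, 'v':8, 'w':2, 'x':3, 'y':1
C (first-col start): C('$')=0, C('v')=1, C('w')=9, C('x')=11, C('y')=14
L[0]='v': occ=0, LF[0]=C('v')+0=1+0=1
L[1]='v': occ=1, LF[1]=C('v')+1=1+1=2
L[2]='w': occ=0, LF[2]=C('w')+0=9+0=9
L[3]='x': occ=0, LF[3]=C('x')+0=11+0=11
L[4]='v': occ=2, LF[4]=C('v')+2=1+2=3
L[5]='v': occ=3, LF[5]=C('v')+3=1+3=4
L[6]='w': occ=1, LF[6]=C('w')+1=9+1=10
L[7]='v': occ=4, LF[7]=C('v')+4=1+4=5
L[8]='$': occ=0, LF[8]=C('$')+0=0+0=0
L[9]='x': occ=1, LF[9]=C('x')+1=11+1=12
L[10]='y': occ=0, LF[10]=C('y')+0=14+0=14
L[11]='v': occ=5, LF[11]=C('v')+5=1+5=6
L[12]='v': occ=6, LF[12]=C('v')+6=1+6=7
L[13]='v': occ=7, LF[13]=C('v')+7=1+7=8
L[14]='x': occ=2, LF[14]=C('x')+2=11+2=13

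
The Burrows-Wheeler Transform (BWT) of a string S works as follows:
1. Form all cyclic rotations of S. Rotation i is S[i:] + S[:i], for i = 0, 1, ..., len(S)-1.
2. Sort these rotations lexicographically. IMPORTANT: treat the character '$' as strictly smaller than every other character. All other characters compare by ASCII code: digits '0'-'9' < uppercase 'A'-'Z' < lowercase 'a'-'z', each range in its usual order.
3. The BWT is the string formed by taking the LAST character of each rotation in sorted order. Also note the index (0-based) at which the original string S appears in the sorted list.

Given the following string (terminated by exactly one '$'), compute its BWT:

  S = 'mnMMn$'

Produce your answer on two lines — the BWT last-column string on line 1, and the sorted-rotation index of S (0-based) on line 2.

Answer: nnM$Mm
3

Derivation:
All 6 rotations (rotation i = S[i:]+S[:i]):
  rot[0] = mnMMn$
  rot[1] = nMMn$m
  rot[2] = MMn$mn
  rot[3] = Mn$mnM
  rot[4] = n$mnMM
  rot[5] = $mnMMn
Sorted (with $ < everything):
  sorted[0] = $mnMMn  (last char: 'n')
  sorted[1] = MMn$mn  (last char: 'n')
  sorted[2] = Mn$mnM  (last char: 'M')
  sorted[3] = mnMMn$  (last char: '$')
  sorted[4] = n$mnMM  (last char: 'M')
  sorted[5] = nMMn$m  (last char: 'm')
Last column: nnM$Mm
Original string S is at sorted index 3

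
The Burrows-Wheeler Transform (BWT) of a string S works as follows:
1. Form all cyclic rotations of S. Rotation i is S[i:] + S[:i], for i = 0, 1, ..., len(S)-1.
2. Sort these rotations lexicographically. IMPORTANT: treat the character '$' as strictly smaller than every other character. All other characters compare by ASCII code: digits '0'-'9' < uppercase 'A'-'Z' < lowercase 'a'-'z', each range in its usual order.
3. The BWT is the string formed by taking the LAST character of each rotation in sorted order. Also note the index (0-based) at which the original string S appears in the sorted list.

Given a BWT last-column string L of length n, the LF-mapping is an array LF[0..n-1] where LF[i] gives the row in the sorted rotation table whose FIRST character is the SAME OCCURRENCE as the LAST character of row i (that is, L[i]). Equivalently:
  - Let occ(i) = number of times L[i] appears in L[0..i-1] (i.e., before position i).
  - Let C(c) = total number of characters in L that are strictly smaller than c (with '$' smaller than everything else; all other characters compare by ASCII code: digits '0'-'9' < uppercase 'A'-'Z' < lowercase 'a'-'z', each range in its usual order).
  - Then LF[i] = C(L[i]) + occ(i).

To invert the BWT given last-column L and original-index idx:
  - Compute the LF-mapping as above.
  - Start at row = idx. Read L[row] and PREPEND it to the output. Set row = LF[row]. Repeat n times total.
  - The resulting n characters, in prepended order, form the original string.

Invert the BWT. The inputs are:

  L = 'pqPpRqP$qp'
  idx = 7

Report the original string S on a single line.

Answer: qPPpqqpRp$

Derivation:
LF mapping: 4 7 1 5 3 8 2 0 9 6
Walk LF starting at row 7, prepending L[row]:
  step 1: row=7, L[7]='$', prepend. Next row=LF[7]=0
  step 2: row=0, L[0]='p', prepend. Next row=LF[0]=4
  step 3: row=4, L[4]='R', prepend. Next row=LF[4]=3
  step 4: row=3, L[3]='p', prepend. Next row=LF[3]=5
  step 5: row=5, L[5]='q', prepend. Next row=LF[5]=8
  step 6: row=8, L[8]='q', prepend. Next row=LF[8]=9
  step 7: row=9, L[9]='p', prepend. Next row=LF[9]=6
  step 8: row=6, L[6]='P', prepend. Next row=LF[6]=2
  step 9: row=2, L[2]='P', prepend. Next row=LF[2]=1
  step 10: row=1, L[1]='q', prepend. Next row=LF[1]=7
Reversed output: qPPpqqpRp$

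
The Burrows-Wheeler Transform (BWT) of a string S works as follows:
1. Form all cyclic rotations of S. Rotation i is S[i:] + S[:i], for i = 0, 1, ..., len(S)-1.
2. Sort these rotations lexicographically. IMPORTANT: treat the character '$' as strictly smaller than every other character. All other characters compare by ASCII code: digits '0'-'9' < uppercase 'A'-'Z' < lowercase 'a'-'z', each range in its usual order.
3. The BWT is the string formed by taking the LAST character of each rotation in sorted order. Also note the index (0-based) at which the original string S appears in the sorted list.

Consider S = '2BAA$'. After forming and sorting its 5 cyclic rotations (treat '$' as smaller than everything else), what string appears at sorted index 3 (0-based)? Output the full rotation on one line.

All 5 rotations (rotation i = S[i:]+S[:i]):
  rot[0] = 2BAA$
  rot[1] = BAA$2
  rot[2] = AA$2B
  rot[3] = A$2BA
  rot[4] = $2BAA
Sorted (with $ < everything):
  sorted[0] = $2BAA
  sorted[1] = 2BAA$
  sorted[2] = A$2BA
  sorted[3] = AA$2B
  sorted[4] = BAA$2
sorted[3] = AA$2B

Answer: AA$2B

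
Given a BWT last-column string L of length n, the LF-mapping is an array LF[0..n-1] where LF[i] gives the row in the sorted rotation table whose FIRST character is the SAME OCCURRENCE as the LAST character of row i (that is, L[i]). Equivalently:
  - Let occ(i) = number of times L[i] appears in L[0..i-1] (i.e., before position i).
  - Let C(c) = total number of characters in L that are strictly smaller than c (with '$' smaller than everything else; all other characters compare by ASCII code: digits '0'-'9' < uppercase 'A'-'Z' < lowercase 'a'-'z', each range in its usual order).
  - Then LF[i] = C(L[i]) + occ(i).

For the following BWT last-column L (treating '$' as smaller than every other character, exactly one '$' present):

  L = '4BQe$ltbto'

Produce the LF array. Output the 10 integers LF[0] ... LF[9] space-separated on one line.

Char counts: '$':1, '4':1, 'B':1, 'Q':1, 'b':1, 'e':1, 'l':1, 'o':1, 't':2
C (first-col start): C('$')=0, C('4')=1, C('B')=2, C('Q')=3, C('b')=4, C('e')=5, C('l')=6, C('o')=7, C('t')=8
L[0]='4': occ=0, LF[0]=C('4')+0=1+0=1
L[1]='B': occ=0, LF[1]=C('B')+0=2+0=2
L[2]='Q': occ=0, LF[2]=C('Q')+0=3+0=3
L[3]='e': occ=0, LF[3]=C('e')+0=5+0=5
L[4]='$': occ=0, LF[4]=C('$')+0=0+0=0
L[5]='l': occ=0, LF[5]=C('l')+0=6+0=6
L[6]='t': occ=0, LF[6]=C('t')+0=8+0=8
L[7]='b': occ=0, LF[7]=C('b')+0=4+0=4
L[8]='t': occ=1, LF[8]=C('t')+1=8+1=9
L[9]='o': occ=0, LF[9]=C('o')+0=7+0=7

Answer: 1 2 3 5 0 6 8 4 9 7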